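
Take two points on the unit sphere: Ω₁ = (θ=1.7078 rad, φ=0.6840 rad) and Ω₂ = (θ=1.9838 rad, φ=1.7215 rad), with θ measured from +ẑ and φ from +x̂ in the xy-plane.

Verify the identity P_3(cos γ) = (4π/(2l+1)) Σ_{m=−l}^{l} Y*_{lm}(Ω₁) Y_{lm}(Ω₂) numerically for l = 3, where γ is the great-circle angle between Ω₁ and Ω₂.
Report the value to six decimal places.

-0.430488

Term-by-term m-sum for l=3 (normalisation 4π/7 = 1.795196):
  m=-3: -0.187733+0.359544i × +0.140052+0.288373i = -0.129975-0.003782i  (running Σ = -0.129975-0.003782i)
  m=-2: -0.027588-0.134168i × +0.328596-0.102154i = -0.022771-0.041269i  (running Σ = -0.152746-0.045051i)
  m=-1: -0.224992-0.183436i × +0.008646+0.056933i = +0.008498-0.014395i  (running Σ = -0.144248-0.059447i)
  m=0: +0.148147-0.000000i × +0.328696+0.000000i = +0.048695+0.000000i  (running Σ = -0.095552-0.059447i)
  m=1: +0.224992-0.183436i × -0.008646+0.056933i = +0.008498+0.014395i  (running Σ = -0.087054-0.045051i)
  m=2: -0.027588+0.134168i × +0.328596+0.102154i = -0.022771+0.041269i  (running Σ = -0.109825-0.003782i)
  m=3: +0.187733+0.359544i × -0.140052+0.288373i = -0.129975+0.003782i  (running Σ = -0.239800+0.000000i)
Accumulated sum -0.239800+0.000000i; after 4π/(2l+1) scaling, -0.430488+0.000000i ⇒ P_3 = -0.430488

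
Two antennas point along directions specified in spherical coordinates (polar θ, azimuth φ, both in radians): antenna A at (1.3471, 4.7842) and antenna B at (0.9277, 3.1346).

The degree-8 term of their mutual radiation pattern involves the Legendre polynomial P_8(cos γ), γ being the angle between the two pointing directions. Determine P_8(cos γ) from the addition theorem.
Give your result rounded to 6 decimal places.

0.224380

Addition theorem: P_8(cos γ) = (4π/17) Σ_m Y*_{lm}(Ω₁) Y_{lm}(Ω₂), m = −8…8:
  m=-8: Y*=+0.353599+0.228891i  Y=+0.086549+0.004847i  product +0.029494+0.021524i
  m=-7: Y*=-0.184670+0.335896i  Y=-0.259524-0.012713i  product +0.052197-0.084825i
  m=-6: Y*=+0.076971+0.035381i  Y=+0.434004+0.018220i  product +0.032761+0.016758i
  m=-5: Y*=-0.126376+0.336710i  Y=-0.382901-0.013393i  product +0.052899-0.127234i
  m=-4: Y*=-0.035802-0.010576i  Y=+0.007756+0.000217i  product -0.000275-0.000090i
  m=-3: Y*=-0.069698+0.318503i  Y=+0.350598+0.007356i  product -0.026779+0.111154i
  m=-2: Y*=-0.089446-0.012935i  Y=-0.201457-0.002818i  product +0.017983+0.002858i
  m=-1: Y*=-0.022010+0.305967i  Y=-0.268319-0.001876i  product +0.006480-0.082055i
  m=+0: Y*=-0.105562-0.000000i  Y=+0.246053+0.000000i  product -0.025974-0.000000i
  m=+1: Y*=+0.022010+0.305967i  Y=+0.268319-0.001876i  product +0.006480+0.082055i
  m=+2: Y*=-0.089446+0.012935i  Y=-0.201457+0.002818i  product +0.017983-0.002858i
  m=+3: Y*=+0.069698+0.318503i  Y=-0.350598+0.007356i  product -0.026779-0.111154i
  m=+4: Y*=-0.035802+0.010576i  Y=+0.007756-0.000217i  product -0.000275+0.000090i
  m=+5: Y*=+0.126376+0.336710i  Y=+0.382901-0.013393i  product +0.052899+0.127234i
  m=+6: Y*=+0.076971-0.035381i  Y=+0.434004-0.018220i  product +0.032761-0.016758i
  m=+7: Y*=+0.184670+0.335896i  Y=+0.259524-0.012713i  product +0.052197+0.084825i
  m=+8: Y*=+0.353599-0.228891i  Y=+0.086549-0.004847i  product +0.029494-0.021524i
Total Σ_m = +0.303546-0.000000i. Multiply by 0.739198: +0.224380-0.000000i. P_8(cos γ) = 0.224380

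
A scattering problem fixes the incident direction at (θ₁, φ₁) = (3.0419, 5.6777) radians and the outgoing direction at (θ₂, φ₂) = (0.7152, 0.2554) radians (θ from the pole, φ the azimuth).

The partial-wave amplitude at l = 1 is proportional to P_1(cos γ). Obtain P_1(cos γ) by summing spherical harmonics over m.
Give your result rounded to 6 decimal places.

Term-by-term m-sum for l=1 (normalisation 4π/3 = 4.188790):
  term(m=-1) = (0.005078, -0.005909)   from Y*(Ω₁)=(0.028273, -0.019571), Y(Ω₂)=(0.219215, -0.057237)
  term(m=+0) = (-0.179339, -0.000000)   from Y*(Ω₁)=(-0.486177, -0.000000), Y(Ω₂)=(0.368876, 0.000000)
  term(m=+1) = (0.005078, 0.005909)   from Y*(Ω₁)=(-0.028273, -0.019571), Y(Ω₂)=(-0.219215, -0.057237)
Σ over m = (-0.169184, 0.000000); ×(4π/3) → (-0.708675, 0.000000). Real part: -0.708675

-0.708675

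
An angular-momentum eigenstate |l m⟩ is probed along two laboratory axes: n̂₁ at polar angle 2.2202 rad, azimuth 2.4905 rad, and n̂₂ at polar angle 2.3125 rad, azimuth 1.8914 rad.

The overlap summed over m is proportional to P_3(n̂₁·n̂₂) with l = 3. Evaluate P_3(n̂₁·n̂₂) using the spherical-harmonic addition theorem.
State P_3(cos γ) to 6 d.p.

Addition theorem: P_3(cos γ) = (4π/7) Σ_m Y*_{lm}(Ω₁) Y_{lm}(Ω₂), m = −3…3:
  m=-3: Y*=0.07867 + 0.19555j  Y=0.13717 + 0.09567j  product -0.00792 + 0.03435j
  m=-2: Y*=-0.10404 + 0.37796j  Y=0.30078 - 0.22451j  product 0.05356 + 0.13704j
  m=-1: Y*=-0.16960 + 0.12922j  Y=-0.09626 - 0.28987j  product 0.05378 + 0.03672j
  m=+0: Y*=0.26439 + 0.00000j  Y=0.18105 + 0.00000j  product 0.04787 + 0.00000j
  m=+1: Y*=0.16960 + 0.12922j  Y=0.09626 - 0.28987j  product 0.05378 - 0.03672j
  m=+2: Y*=-0.10404 - 0.37796j  Y=0.30078 + 0.22451j  product 0.05356 - 0.13704j
  m=+3: Y*=-0.07867 + 0.19555j  Y=-0.13717 + 0.09567j  product -0.00792 - 0.03435j
Σ over m = 0.24673 + 0.00000j; ×(4π/7) → 0.44293 + 0.00000j. Real part: 0.442925

0.442925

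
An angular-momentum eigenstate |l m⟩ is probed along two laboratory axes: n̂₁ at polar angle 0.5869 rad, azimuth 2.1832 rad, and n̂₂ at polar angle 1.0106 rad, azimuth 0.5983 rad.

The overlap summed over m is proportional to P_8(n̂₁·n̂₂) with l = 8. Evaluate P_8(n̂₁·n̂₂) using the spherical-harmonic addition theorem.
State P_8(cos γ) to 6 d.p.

Term-by-term m-sum for l=8 (normalisation 4π/17 = 0.739198):
  [-8]  conj(Y_{8,-8})(Ω₁) = 0.00085 - 0.00448j ; Y_{8,-8}(Ω₂) = 0.01011 + 0.13635j ; Δ = 0.00062 + 0.00007j
  [-7]  conj(Y_{8,-7})(Ω₁) = -0.02497 + 0.01132j ; Y_{8,-7}(Ω₂) = -0.17172 + 0.29696j ; Δ = 0.00093 - 0.00936j
  [-6]  conj(Y_{8,-6})(Ω₁) = 0.08791 + 0.05184j ; Y_{8,-6}(Ω₂) = -0.40564 + 0.19505j ; Δ = -0.04577 - 0.00388j
  [-5]  conj(Y_{8,-5})(Ω₁) = -0.02074 - 0.26013j ; Y_{8,-5}(Ω₂) = -0.23021 - 0.03481j ; Δ = -0.00428 + 0.06061j
  [-4]  conj(Y_{8,-4})(Ω₁) = -0.34834 + 0.28866j ; Y_{8,-4}(Ω₂) = 0.14802 + 0.13745j ; Δ = -0.09124 - 0.00515j
  [-3]  conj(Y_{8,-3})(Ω₁) = 0.44338 + 0.12100j ; Y_{8,-3}(Ω₂) = 0.07725 + 0.33891j ; Δ = -0.00676 + 0.15961j
  [-2]  conj(Y_{8,-2})(Ω₁) = -0.02680 - 0.07434j ; Y_{8,-2}(Ω₂) = 0.01154 - 0.02939j ; Δ = -0.00249 - 0.00007j
  [-1]  conj(Y_{8,-1})(Ω₁) = 0.22388 - 0.31868j ; Y_{8,-1}(Ω₂) = 0.28672 - 0.19544j ; Δ = 0.00191 - 0.13513j
  [+0]  conj(Y_{8,0})(Ω₁) = -0.21594 + 0.00000j ; Y_{8,0}(Ω₂) = 0.02016 + 0.00000j ; Δ = -0.00435 + 0.00000j
  [+1]  conj(Y_{8,1})(Ω₁) = -0.22388 - 0.31868j ; Y_{8,1}(Ω₂) = -0.28672 - 0.19544j ; Δ = 0.00191 + 0.13513j
  [+2]  conj(Y_{8,2})(Ω₁) = -0.02680 + 0.07434j ; Y_{8,2}(Ω₂) = 0.01154 + 0.02939j ; Δ = -0.00249 + 0.00007j
  [+3]  conj(Y_{8,3})(Ω₁) = -0.44338 + 0.12100j ; Y_{8,3}(Ω₂) = -0.07725 + 0.33891j ; Δ = -0.00676 - 0.15961j
  [+4]  conj(Y_{8,4})(Ω₁) = -0.34834 - 0.28866j ; Y_{8,4}(Ω₂) = 0.14802 - 0.13745j ; Δ = -0.09124 + 0.00515j
  [+5]  conj(Y_{8,5})(Ω₁) = 0.02074 - 0.26013j ; Y_{8,5}(Ω₂) = 0.23021 - 0.03481j ; Δ = -0.00428 - 0.06061j
  [+6]  conj(Y_{8,6})(Ω₁) = 0.08791 - 0.05184j ; Y_{8,6}(Ω₂) = -0.40564 - 0.19505j ; Δ = -0.04577 + 0.00388j
  [+7]  conj(Y_{8,7})(Ω₁) = 0.02497 + 0.01132j ; Y_{8,7}(Ω₂) = 0.17172 + 0.29696j ; Δ = 0.00093 + 0.00936j
  [+8]  conj(Y_{8,8})(Ω₁) = 0.00085 + 0.00448j ; Y_{8,8}(Ω₂) = 0.01011 - 0.13635j ; Δ = 0.00062 - 0.00007j
Accumulated sum -0.29853 - 0.00000j; after 4π/(2l+1) scaling, -0.22067 - 0.00000j ⇒ P_8 = -0.220674

-0.220674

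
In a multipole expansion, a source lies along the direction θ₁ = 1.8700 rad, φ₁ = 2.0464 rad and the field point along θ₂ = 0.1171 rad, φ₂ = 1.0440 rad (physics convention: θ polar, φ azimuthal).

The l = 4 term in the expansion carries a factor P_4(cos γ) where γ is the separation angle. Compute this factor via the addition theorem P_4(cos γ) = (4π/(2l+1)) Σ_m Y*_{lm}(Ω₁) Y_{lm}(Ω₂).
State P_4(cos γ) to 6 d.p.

Addition theorem: P_4(cos γ) = (4π/9) Σ_m Y*_{lm}(Ω₁) Y_{lm}(Ω₂), m = −4…4:
  m=-4: Y*=-0.12013 + 0.34887j  Y=-0.00004 + 0.00007j  product -0.00002 - 0.00002j
  m=-3: Y*=-0.31859 + 0.04619j  Y=-0.00198 - 0.00002j  product 0.00063 - 0.00009j
  m=-2: Y*=0.06950 + 0.09744j  Y=-0.01333 - 0.02343j  product 0.00136 - 0.00293j
  m=-1: Y*=-0.14593 + 0.28334j  Y=0.10776 - 0.18527j  product 0.03677 + 0.05757j
  m=+0: Y*=0.06958 + 0.00000j  Y=0.78922 + 0.00000j  product 0.05491 + 0.00000j
  m=+1: Y*=0.14593 + 0.28334j  Y=-0.10776 - 0.18527j  product 0.03677 - 0.05757j
  m=+2: Y*=0.06950 - 0.09744j  Y=-0.01333 + 0.02343j  product 0.00136 + 0.00293j
  m=+3: Y*=0.31859 + 0.04619j  Y=0.00198 - 0.00002j  product 0.00063 + 0.00009j
  m=+4: Y*=-0.12013 - 0.34887j  Y=-0.00004 - 0.00007j  product -0.00002 + 0.00002j
Σ over m = 0.13239 + 0.00000j; ×(4π/9) → 0.18485 + 0.00000j. Real part: 0.184851

0.184851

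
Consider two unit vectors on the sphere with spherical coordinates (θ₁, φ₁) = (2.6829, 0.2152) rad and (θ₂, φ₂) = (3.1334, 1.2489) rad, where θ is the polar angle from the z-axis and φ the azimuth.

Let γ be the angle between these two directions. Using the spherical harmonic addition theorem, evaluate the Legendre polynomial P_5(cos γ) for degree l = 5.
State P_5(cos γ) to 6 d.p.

-0.051001

Expand P_5 via completeness: Σ_{m} conj(Y_{5,m}) at Ω₁ times Y_{5,m} at Ω₂ —
  m=-5: +0.003751+0.006951i × +0.000000+0.000000i = +0.000000+0.000000i  (running Σ = +0.000000+0.000000i)
  m=-4: -0.032971-0.038359i × -0.000000-0.000000i = -0.000000+0.000000i  (running Σ = -0.000000+0.000000i)
  m=-3: +0.149568+0.112667i × -0.000001+0.000001i = -0.000000-0.000000i  (running Σ = -0.000000-0.000000i)
  m=-2: -0.382252-0.175494i × +0.000182+0.000137i = -0.000046-0.000084i  (running Σ = -0.000046-0.000084i)
  m=-1: +0.459645+0.100471i × +0.006639-0.019909i = +0.005052-0.008484i  (running Σ = +0.005006-0.008568i)
  m=0: +0.058448-0.000000i × -0.935132+0.000000i = -0.054657+0.000000i  (running Σ = -0.049650-0.008568i)
  m=1: -0.459645+0.100471i × -0.006639-0.019909i = +0.005052+0.008484i  (running Σ = -0.044598-0.000084i)
  m=2: -0.382252+0.175494i × +0.000182-0.000137i = -0.000046+0.000084i  (running Σ = -0.044644-0.000000i)
  m=3: -0.149568+0.112667i × +0.000001+0.000001i = -0.000000+0.000000i  (running Σ = -0.044644+0.000000i)
  m=4: -0.032971+0.038359i × -0.000000+0.000000i = -0.000000-0.000000i  (running Σ = -0.044644+0.000000i)
  m=5: -0.003751+0.006951i × -0.000000+0.000000i = +0.000000-0.000000i  (running Σ = -0.044644-0.000000i)
Σ over m = -0.044644-0.000000i; ×(4π/11) → -0.051001-0.000000i. Real part: -0.051001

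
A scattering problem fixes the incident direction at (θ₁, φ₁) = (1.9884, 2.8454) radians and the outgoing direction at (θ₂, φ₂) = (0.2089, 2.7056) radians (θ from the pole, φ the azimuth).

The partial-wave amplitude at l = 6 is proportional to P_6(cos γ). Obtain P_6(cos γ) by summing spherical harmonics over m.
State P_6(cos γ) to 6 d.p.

-0.062120

Expand P_6 via completeness: Σ_{m} conj(Y_{6,m}) at Ω₁ times Y_{6,m} at Ω₂ —
  m=-6: Y*=-0.057732-0.275783i  Y=-0.000033+0.000019i  product +0.000007+0.000008i
  m=-5: Y*=+0.038852-0.431328i  Y=+0.000359-0.000515i  product -0.000208-0.000175i
  m=-4: Y*=+0.075898-0.186749i  Y=-0.001083+0.006193i  product +0.001074+0.000672i
  m=-3: Y*=-0.151465+0.186456i  Y=-0.011114-0.041311i  product +0.009386+0.004185i
  m=-2: Y*=-0.241090+0.162258i  Y=+0.126126+0.150104i  product -0.054763-0.015724i
  m=-1: Y*=+0.139973-0.042715i  Y=-0.493412-0.229878i  product -0.078883-0.011100i
  m=+0: Y*=+0.303642-0.000000i  Y=+0.601075+0.000000i  product +0.182512+0.000000i
  m=+1: Y*=-0.139973-0.042715i  Y=+0.493412-0.229878i  product -0.078883+0.011100i
  m=+2: Y*=-0.241090-0.162258i  Y=+0.126126-0.150104i  product -0.054763+0.015724i
  m=+3: Y*=+0.151465+0.186456i  Y=+0.011114-0.041311i  product +0.009386-0.004185i
  m=+4: Y*=+0.075898+0.186749i  Y=-0.001083-0.006193i  product +0.001074-0.000672i
  m=+5: Y*=-0.038852-0.431328i  Y=-0.000359-0.000515i  product -0.000208+0.000175i
  m=+6: Y*=-0.057732+0.275783i  Y=-0.000033-0.000019i  product +0.000007-0.000008i
Accumulated sum -0.064263-0.000000i; after 4π/(2l+1) scaling, -0.062120-0.000000i ⇒ P_6 = -0.062120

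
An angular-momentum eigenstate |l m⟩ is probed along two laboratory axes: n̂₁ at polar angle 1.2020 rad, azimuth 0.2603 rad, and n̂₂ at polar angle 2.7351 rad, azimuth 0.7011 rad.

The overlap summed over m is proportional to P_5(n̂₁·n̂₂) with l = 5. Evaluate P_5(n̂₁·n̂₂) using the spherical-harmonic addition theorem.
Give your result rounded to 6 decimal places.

0.004563

Addition theorem: P_5(cos γ) = (4π/11) Σ_m Y*_{lm}(Ω₁) Y_{lm}(Ω₂), m = −5…5:
  m=-5: (0.087190, 0.315903) × (-0.004191, 0.001596) = (-0.000870, -0.001185)  (running Σ = (-0.000870, -0.001185))
  m=-4: (0.202336, 0.345651) × (0.031093, 0.010901) = (0.002523, 0.012953)  (running Σ = (0.001654, 0.011768))
  m=-3: (0.033819, 0.033516) × (-0.071576, -0.121462) = (0.001650, -0.006507)  (running Σ = (0.003304, 0.005261))
  m=-2: (-0.281355, -0.161318) × (-0.062519, 0.367301) = (0.076842, -0.093257)  (running Σ = (0.080146, -0.087995))
  m=-1: (-0.134156, -0.035731) × (0.400219, -0.337853) = (-0.065764, 0.031025)  (running Σ = (0.014382, -0.056971))
  m=0: (0.293731, -0.000000) × (-0.084331, 0.000000) = (-0.024771, 0.000000)  (running Σ = (-0.010388, -0.056971))
  m=1: (0.134156, -0.035731) × (-0.400219, -0.337853) = (-0.065764, -0.031025)  (running Σ = (-0.076152, -0.087995))
  m=2: (-0.281355, 0.161318) × (-0.062519, -0.367301) = (0.076842, 0.093257)  (running Σ = (0.000690, 0.005261))
  m=3: (-0.033819, 0.033516) × (0.071576, -0.121462) = (0.001650, 0.006507)  (running Σ = (0.002340, 0.011768))
  m=4: (0.202336, -0.345651) × (0.031093, -0.010901) = (0.002523, -0.012953)  (running Σ = (0.004864, -0.001185))
  m=5: (-0.087190, 0.315903) × (0.004191, 0.001596) = (-0.000870, 0.001185)  (running Σ = (0.003994, -0.000000))
Total Σ_m = (0.003994, -0.000000). Multiply by 1.142397: (0.004563, -0.000000). P_5(cos γ) = 0.004563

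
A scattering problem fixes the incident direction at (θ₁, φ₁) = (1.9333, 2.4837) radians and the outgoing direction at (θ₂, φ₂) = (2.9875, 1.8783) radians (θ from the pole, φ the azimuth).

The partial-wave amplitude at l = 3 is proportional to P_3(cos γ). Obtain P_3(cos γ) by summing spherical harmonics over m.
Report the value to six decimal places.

Expand P_3 via completeness: Σ_{m} conj(Y_{3,m}) at Ω₁ times Y_{3,m} at Ω₂ —
  m=-3: (0.133717, 0.313746) × (0.001202, 0.000911) = (-0.000125, 0.000499)  (running Σ = (-0.000125, 0.000499))
  m=-2: (-0.079924, 0.306592) × (0.019431, -0.013726) = (0.002655, 0.007054)  (running Σ = (0.002530, 0.007553))
  m=-1: (0.088765, -0.068592) × (-0.058287, -0.183536) = (-0.017763, -0.012294)  (running Σ = (-0.015233, -0.004740))
  m=0: (0.313796, -0.000000) × (-0.694075, 0.000000) = (-0.217798, 0.000000)  (running Σ = (-0.233031, -0.004740))
  m=1: (-0.088765, -0.068592) × (0.058287, -0.183536) = (-0.017763, 0.012294)  (running Σ = (-0.250794, 0.007553))
  m=2: (-0.079924, -0.306592) × (0.019431, 0.013726) = (0.002655, -0.007054)  (running Σ = (-0.248139, 0.000499))
  m=3: (-0.133717, 0.313746) × (-0.001202, 0.000911) = (-0.000125, -0.000499)  (running Σ = (-0.248264, 0.000000))
Accumulated sum (-0.248264, 0.000000); after 4π/(2l+1) scaling, (-0.445682, 0.000000) ⇒ P_3 = -0.445682

-0.445682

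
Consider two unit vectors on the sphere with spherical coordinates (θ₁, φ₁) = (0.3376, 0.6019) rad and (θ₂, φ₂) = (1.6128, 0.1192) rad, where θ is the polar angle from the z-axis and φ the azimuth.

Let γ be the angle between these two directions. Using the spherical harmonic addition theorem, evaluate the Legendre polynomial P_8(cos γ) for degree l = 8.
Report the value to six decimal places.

-0.159609

Addition theorem: P_8(cos γ) = (4π/17) Σ_m Y*_{lm}(Ω₁) Y_{lm}(Ω₂), m = −8…8:
  m=-8: Y*=+0.000008-0.000074i  Y=+0.296207-0.417378i  product -0.000029-0.000025i
  m=-7: Y*=-0.000407-0.000747i  Y=-0.057787+0.063747i  product +0.000071+0.000017i
  m=-6: Y*=-0.005475-0.002780i  Y=-0.275203+0.239044i  product +0.002171-0.000544i
  m=-5: Y*=-0.031395+0.004171i  Y=+0.083657-0.056743i  product -0.002390+0.002130i
  m=-4: Y*=-0.088801+0.080110i  Y=+0.285832-0.147647i  product -0.013554+0.036009i
  m=-3: Y*=-0.075034+0.313528i  Y=-0.101234+0.037828i  product -0.004264-0.034578i
  m=-2: Y*=+0.202452+0.526654i  Y=-0.294806+0.071644i  product -0.097416-0.140757i
  m=-1: Y*=+0.375372+0.257854i  Y=+0.110245-0.013204i  product +0.044788+0.023471i
  m=+0: Y*=-0.250558-0.000000i  Y=+0.298044+0.000000i  product -0.074677-0.000000i
  m=+1: Y*=-0.375372+0.257854i  Y=-0.110245-0.013204i  product +0.044788-0.023471i
  m=+2: Y*=+0.202452-0.526654i  Y=-0.294806-0.071644i  product -0.097416+0.140757i
  m=+3: Y*=+0.075034+0.313528i  Y=+0.101234+0.037828i  product -0.004264+0.034578i
  m=+4: Y*=-0.088801-0.080110i  Y=+0.285832+0.147647i  product -0.013554-0.036009i
  m=+5: Y*=+0.031395+0.004171i  Y=-0.083657-0.056743i  product -0.002390-0.002130i
  m=+6: Y*=-0.005475+0.002780i  Y=-0.275203-0.239044i  product +0.002171+0.000544i
  m=+7: Y*=+0.000407-0.000747i  Y=+0.057787+0.063747i  product +0.000071-0.000017i
  m=+8: Y*=+0.000008+0.000074i  Y=+0.296207+0.417378i  product -0.000029+0.000025i
Accumulated sum -0.215922+0.000000i; after 4π/(2l+1) scaling, -0.159609+0.000000i ⇒ P_8 = -0.159609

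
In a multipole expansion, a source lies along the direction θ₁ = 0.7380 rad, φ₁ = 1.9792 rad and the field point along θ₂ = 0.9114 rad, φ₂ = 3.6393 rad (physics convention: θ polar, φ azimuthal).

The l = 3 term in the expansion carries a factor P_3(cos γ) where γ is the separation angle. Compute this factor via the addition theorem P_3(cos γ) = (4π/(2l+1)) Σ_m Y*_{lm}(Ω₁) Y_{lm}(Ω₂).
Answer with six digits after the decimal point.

-0.441643

Term-by-term m-sum for l=3 (normalisation 4π/7 = 1.795196):
  [-3]  conj(Y_{3,-3})(Ω₁) = (0.119558, -0.043045) ; Y_{3,-3}(Ω₂) = (-0.015984, 0.205370) ; Δ = (0.006929, 0.025242)
  [-2]  conj(Y_{3,-2})(Ω₁) = (-0.234293, -0.249493) ; Y_{3,-2}(Ω₂) = (0.212826, -0.328138) ; Δ = (-0.131732, 0.023782)
  [-1]  conj(Y_{3,-1})(Ω₁) = (-0.149967, 0.346556) ; Y_{3,-1}(Ω₂) = (-0.196753, 0.106902) ; Δ = (-0.007541, -0.084218)
  [+0]  conj(Y_{3,0})(Ω₁) = (-0.072710, -0.000000) ; Y_{3,0}(Ω₂) = (-0.256826, 0.000000) ; Δ = (0.018674, 0.000000)
  [+1]  conj(Y_{3,1})(Ω₁) = (0.149967, 0.346556) ; Y_{3,1}(Ω₂) = (0.196753, 0.106902) ; Δ = (-0.007541, 0.084218)
  [+2]  conj(Y_{3,2})(Ω₁) = (-0.234293, 0.249493) ; Y_{3,2}(Ω₂) = (0.212826, 0.328138) ; Δ = (-0.131732, -0.023782)
  [+3]  conj(Y_{3,3})(Ω₁) = (-0.119558, -0.043045) ; Y_{3,3}(Ω₂) = (0.015984, 0.205370) ; Δ = (0.006929, -0.025242)
Accumulated sum (-0.246014, -0.000000); after 4π/(2l+1) scaling, (-0.441643, -0.000000) ⇒ P_3 = -0.441643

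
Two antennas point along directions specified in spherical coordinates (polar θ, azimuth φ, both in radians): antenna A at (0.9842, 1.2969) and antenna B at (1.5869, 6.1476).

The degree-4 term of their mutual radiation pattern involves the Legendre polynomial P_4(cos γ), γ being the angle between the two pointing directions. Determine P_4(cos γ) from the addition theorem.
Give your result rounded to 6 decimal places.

0.333499

Addition theorem: P_4(cos γ) = (4π/9) Σ_m Y*_{lm}(Ω₁) Y_{lm}(Ω₂), m = −4…4:
  [-4]  conj(Y_{4,-4})(Ω₁) = 0.09741 - 0.18931j ; Y_{4,-4}(Ω₂) = 0.37883 + 0.22829j ; Δ = 0.08012 - 0.04948j
  [-3]  conj(Y_{4,-3})(Ω₁) = -0.29308 - 0.27254j ; Y_{4,-3}(Ω₂) = -0.01850 - 0.00797j ; Δ = 0.00325 + 0.00738j
  [-2]  conj(Y_{4,-2})(Ω₁) = -0.22675 + 0.13833j ; Y_{4,-2}(Ω₂) = -0.32163 - 0.08942j ; Δ = 0.08530 - 0.02422j
  [-1]  conj(Y_{4,-1})(Ω₁) = -0.05045 - 0.17957j ; Y_{4,-1}(Ω₂) = 0.02263 + 0.00309j ; Δ = -0.00059 - 0.00422j
  [+0]  conj(Y_{4,0})(Ω₁) = -0.30743 + 0.00000j ; Y_{4,0}(Ω₂) = 0.31653 + 0.00000j ; Δ = -0.09731 + 0.00000j
  [+1]  conj(Y_{4,1})(Ω₁) = 0.05045 - 0.17957j ; Y_{4,1}(Ω₂) = -0.02263 + 0.00309j ; Δ = -0.00059 + 0.00422j
  [+2]  conj(Y_{4,2})(Ω₁) = -0.22675 - 0.13833j ; Y_{4,2}(Ω₂) = -0.32163 + 0.08942j ; Δ = 0.08530 + 0.02422j
  [+3]  conj(Y_{4,3})(Ω₁) = 0.29308 - 0.27254j ; Y_{4,3}(Ω₂) = 0.01850 - 0.00797j ; Δ = 0.00325 - 0.00738j
  [+4]  conj(Y_{4,4})(Ω₁) = 0.09741 + 0.18931j ; Y_{4,4}(Ω₂) = 0.37883 - 0.22829j ; Δ = 0.08012 + 0.04948j
Accumulated sum 0.23885 + 0.00000j; after 4π/(2l+1) scaling, 0.33350 + 0.00000j ⇒ P_4 = 0.333499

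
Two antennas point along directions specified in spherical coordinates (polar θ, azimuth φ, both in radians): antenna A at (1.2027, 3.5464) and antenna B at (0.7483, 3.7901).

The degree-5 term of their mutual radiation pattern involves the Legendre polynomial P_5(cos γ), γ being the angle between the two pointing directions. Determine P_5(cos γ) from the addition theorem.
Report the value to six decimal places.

-0.158192

Summing Y*_{l m}(θ₁,φ₁)·Y_{l m}(θ₂,φ₂) over m ∈ [−5, 5]; prefactor 4π/(2·5+1) = 1.142397:
  m=-5: Y*=0.14369 - 0.29502j  Y=0.06733 - 0.00682j  product 0.00766 - 0.02084j
  m=-4: Y*=-0.01938 + 0.39976j  Y=-0.19681 - 0.12001j  product 0.05179 - 0.07635j
  m=-3: Y*=-0.01621 - 0.04354j  Y=0.15289 + 0.38874j  product 0.01445 - 0.01296j
  m=-2: Y*=-0.22394 - 0.23506j  Y=0.09501 - 0.33833j  product -0.10080 + 0.05343j
  m=-1: Y*=0.12654 + 0.05422j  Y=0.08019 - 0.06077j  product 0.01344 - 0.00334j
  m=+0: Y*=0.29426 + 0.00000j  Y=-0.37907 + 0.00000j  product -0.11155 + 0.00000j
  m=+1: Y*=-0.12654 + 0.05422j  Y=-0.08019 - 0.06077j  product 0.01344 + 0.00334j
  m=+2: Y*=-0.22394 + 0.23506j  Y=0.09501 + 0.33833j  product -0.10080 - 0.05343j
  m=+3: Y*=0.01621 - 0.04354j  Y=-0.15289 + 0.38874j  product 0.01445 + 0.01296j
  m=+4: Y*=-0.01938 - 0.39976j  Y=-0.19681 + 0.12001j  product 0.05179 + 0.07635j
  m=+5: Y*=-0.14369 - 0.29502j  Y=-0.06733 - 0.00682j  product 0.00766 + 0.02084j
Σ over m = -0.13847 + 0.00000j; ×(4π/11) → -0.15819 + 0.00000j. Real part: -0.158192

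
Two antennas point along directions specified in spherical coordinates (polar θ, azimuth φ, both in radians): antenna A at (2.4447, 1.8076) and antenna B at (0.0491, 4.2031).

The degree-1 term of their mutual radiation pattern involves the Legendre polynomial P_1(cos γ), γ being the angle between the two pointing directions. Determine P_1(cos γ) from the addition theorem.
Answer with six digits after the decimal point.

Term-by-term m-sum for l=1 (normalisation 4π/3 = 4.188790):
  m=-1: (-0.052022, 0.215563) × (-0.008267, 0.014805) = (-0.002761, -0.002552)  (running Σ = (-0.002761, -0.002552))
  m=0: (-0.374680, -0.000000) × (0.488014, 0.000000) = (-0.182849, -0.000000)  (running Σ = (-0.185610, -0.002552))
  m=1: (0.052022, 0.215563) × (0.008267, 0.014805) = (-0.002761, 0.002552)  (running Σ = (-0.188372, 0.000000))
Accumulated sum (-0.188372, 0.000000); after 4π/(2l+1) scaling, (-0.789049, 0.000000) ⇒ P_1 = -0.789049

-0.789049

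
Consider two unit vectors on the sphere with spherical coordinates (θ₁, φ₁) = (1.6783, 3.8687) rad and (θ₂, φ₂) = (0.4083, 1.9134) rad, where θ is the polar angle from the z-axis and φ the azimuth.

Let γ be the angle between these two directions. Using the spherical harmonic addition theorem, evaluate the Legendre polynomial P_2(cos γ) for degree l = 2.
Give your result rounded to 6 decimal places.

Summing Y*_{l m}(θ₁,φ₁)·Y_{l m}(θ₂,φ₂) over m ∈ [−2, 2]; prefactor 4π/(2·2+1) = 2.513274:
  [-2]  conj(Y_{2,-2})(Ω₁) = 0.04441 + 0.37924j ; Y_{2,-2}(Ω₂) = -0.04715 + 0.03854j ; Δ = -0.01671 - 0.01617j
  [-1]  conj(Y_{2,-1})(Ω₁) = 0.06157 + 0.05478j ; Y_{2,-1}(Ω₂) = -0.09458 - 0.26516j ; Δ = 0.00870 - 0.02151j
  [+0]  conj(Y_{2,0})(Ω₁) = -0.30450 + 0.00000j ; Y_{2,0}(Ω₂) = 0.48162 + 0.00000j ; Δ = -0.14665 + 0.00000j
  [+1]  conj(Y_{2,1})(Ω₁) = -0.06157 + 0.05478j ; Y_{2,1}(Ω₂) = 0.09458 - 0.26516j ; Δ = 0.00870 + 0.02151j
  [+2]  conj(Y_{2,2})(Ω₁) = 0.04441 - 0.37924j ; Y_{2,2}(Ω₂) = -0.04715 - 0.03854j ; Δ = -0.01671 + 0.01617j
Total Σ_m = -0.16266 - 0.00000j. Multiply by 2.513274: -0.40882 - 0.00000j. P_2(cos γ) = -0.408820

-0.408820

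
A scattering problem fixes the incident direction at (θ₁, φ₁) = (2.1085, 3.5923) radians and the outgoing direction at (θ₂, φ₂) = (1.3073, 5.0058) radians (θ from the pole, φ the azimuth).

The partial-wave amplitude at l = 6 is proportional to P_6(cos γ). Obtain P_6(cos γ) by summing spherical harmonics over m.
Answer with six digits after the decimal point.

-0.312420

Expand P_6 via completeness: Σ_{m} conj(Y_{6,m}) at Ω₁ times Y_{6,m} at Ω₂ —
  [-6]  conj(Y_{6,-6})(Ω₁) = -0.175674+0.082136i ; Y_{6,-6}(Ω₂) = +0.073771+0.384271i ; Δ = -0.044522-0.061447i
  [-5]  conj(Y_{6,-5})(Ω₁) = -0.252743+0.310799i ; Y_{6,-5}(Ω₂) = +0.363695+0.037866i ; Δ = -0.103690+0.103466i
  [-4]  conj(Y_{6,-4})(Ω₁) = -0.084179+0.356256i ; Y_{6,-4}(Ω₂) = -0.030431+0.072552i ; Δ = -0.023285-0.016949i
  [-3]  conj(Y_{6,-3})(Ω₁) = -0.005253-0.023638i ; Y_{6,-3}(Ω₂) = +0.265288+0.219203i ; Δ = +0.003788-0.007422i
  [-2]  conj(Y_{6,-2})(Ω₁) = -0.216313-0.273383i ; Y_{6,-2}(Ω₂) = +0.017500-0.011637i ; Δ = -0.006967-0.002267i
  [-1]  conj(Y_{6,-1})(Ω₁) = -0.097668-0.047264i ; Y_{6,-1}(Ω₂) = +0.093385+0.309089i ; Δ = +0.005488-0.034602i
  [+0]  conj(Y_{6,0})(Ω₁) = +0.320242-0.000000i ; Y_{6,0}(Ω₂) = +0.047391+0.000000i ; Δ = +0.015176+0.000000i
  [+1]  conj(Y_{6,1})(Ω₁) = +0.097668-0.047264i ; Y_{6,1}(Ω₂) = -0.093385+0.309089i ; Δ = +0.005488+0.034602i
  [+2]  conj(Y_{6,2})(Ω₁) = -0.216313+0.273383i ; Y_{6,2}(Ω₂) = +0.017500+0.011637i ; Δ = -0.006967+0.002267i
  [+3]  conj(Y_{6,3})(Ω₁) = +0.005253-0.023638i ; Y_{6,3}(Ω₂) = -0.265288+0.219203i ; Δ = +0.003788+0.007422i
  [+4]  conj(Y_{6,4})(Ω₁) = -0.084179-0.356256i ; Y_{6,4}(Ω₂) = -0.030431-0.072552i ; Δ = -0.023285+0.016949i
  [+5]  conj(Y_{6,5})(Ω₁) = +0.252743+0.310799i ; Y_{6,5}(Ω₂) = -0.363695+0.037866i ; Δ = -0.103690-0.103466i
  [+6]  conj(Y_{6,6})(Ω₁) = -0.175674-0.082136i ; Y_{6,6}(Ω₂) = +0.073771-0.384271i ; Δ = -0.044522+0.061447i
Σ over m = -0.323200+0.000000i; ×(4π/13) → -0.312420+0.000000i. Real part: -0.312420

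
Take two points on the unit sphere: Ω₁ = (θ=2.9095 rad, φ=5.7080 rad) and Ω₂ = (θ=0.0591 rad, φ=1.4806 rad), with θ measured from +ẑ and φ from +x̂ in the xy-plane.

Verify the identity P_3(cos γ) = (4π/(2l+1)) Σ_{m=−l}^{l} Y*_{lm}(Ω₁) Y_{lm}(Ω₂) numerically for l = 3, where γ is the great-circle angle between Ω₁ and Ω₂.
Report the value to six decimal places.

Expand P_3 via completeness: Σ_{m} conj(Y_{3,m}) at Ω₁ times Y_{3,m} at Ω₂ —
  term(m=-3) = (0.000000, 0.000000)   from Y*(Ω₁)=(-0.000783, -0.005017), Y(Ω₂)=(-0.000023, 0.000083)
  term(m=-2) = (0.000106, -0.000154)   from Y*(Ω₁)=(-0.021477, 0.048038), Y(Ω₂)=(-0.003501, -0.000639)
  term(m=-1) = (-0.009841, -0.018676)   from Y*(Ω₁)=(0.232999, -0.151055), Y(Ω₂)=(0.006848, -0.075713)
  term(m=+0) = (-0.465487, -0.000000)   from Y*(Ω₁)=(-0.630270, -0.000000), Y(Ω₂)=(0.738551, 0.000000)
  term(m=+1) = (-0.009841, 0.018676)   from Y*(Ω₁)=(-0.232999, -0.151055), Y(Ω₂)=(-0.006848, -0.075713)
  term(m=+2) = (0.000106, 0.000154)   from Y*(Ω₁)=(-0.021477, -0.048038), Y(Ω₂)=(-0.003501, 0.000639)
  term(m=+3) = (0.000000, -0.000000)   from Y*(Ω₁)=(0.000783, -0.005017), Y(Ω₂)=(0.000023, 0.000083)
Accumulated sum (-0.484957, -0.000000); after 4π/(2l+1) scaling, (-0.870593, -0.000000) ⇒ P_3 = -0.870593

-0.870593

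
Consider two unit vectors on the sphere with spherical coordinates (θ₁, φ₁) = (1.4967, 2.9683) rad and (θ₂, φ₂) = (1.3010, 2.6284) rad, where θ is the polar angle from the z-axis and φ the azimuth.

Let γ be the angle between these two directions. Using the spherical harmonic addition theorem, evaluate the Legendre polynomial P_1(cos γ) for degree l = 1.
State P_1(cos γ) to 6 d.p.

0.925921

Summing Y*_{l m}(θ₁,φ₁)·Y_{l m}(θ₂,φ₂) over m ∈ [−1, 1]; prefactor 4π/(2·1+1) = 4.188790:
  term(m=-1) = (0.108168, 0.038251)   from Y*(Ω₁)=(-0.339386, 0.059409), Y(Ω₂)=(-0.290100, -0.163488)
  term(m=+0) = (0.004710, 0.000000)   from Y*(Ω₁)=(0.036171, -0.000000), Y(Ω₂)=(0.130230, 0.000000)
  term(m=+1) = (0.108168, -0.038251)   from Y*(Ω₁)=(0.339386, 0.059409), Y(Ω₂)=(0.290100, -0.163488)
Total Σ_m = (0.221047, 0.000000). Multiply by 4.188790: (0.925921, 0.000000). P_1(cos γ) = 0.925921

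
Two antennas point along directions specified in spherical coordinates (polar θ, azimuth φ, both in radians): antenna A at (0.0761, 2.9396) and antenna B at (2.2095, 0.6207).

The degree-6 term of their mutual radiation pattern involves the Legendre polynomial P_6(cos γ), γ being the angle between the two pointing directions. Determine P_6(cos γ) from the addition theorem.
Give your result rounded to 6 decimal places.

0.076443

Summing Y*_{l m}(θ₁,φ₁)·Y_{l m}(θ₂,φ₂) over m ∈ [−6, 6]; prefactor 4π/(2·6+1) = 0.966644:
  m=-6: +0.000000-0.000000i × -0.108042+0.071189i = +0.000000+0.000000i  (running Σ = +0.000000+0.000000i)
  m=-5: -0.000002+0.000004i × +0.332569+0.012675i = -0.000001+0.000001i  (running Σ = -0.000001+0.000001i)
  m=-4: +0.000082-0.000086i × -0.341048-0.264030i = -0.000051+0.000008i  (running Σ = -0.000051+0.000009i)
  m=-3: -0.001862+0.001290i × +0.052491+0.175066i = -0.000324-0.000258i  (running Σ = -0.000375-0.000249i)
  m=-2: +0.027218-0.011635i × -0.083462+0.244147i = +0.000569+0.007616i  (running Σ = +0.000194+0.007367i)
  m=-1: -0.238431+0.048827i × +0.239614-0.171316i = -0.048767+0.052547i  (running Σ = -0.048572+0.059913i)
  m=0: +0.956179-0.000000i × +0.184302+0.000000i = +0.176226+0.000000i  (running Σ = +0.127654+0.059913i)
  m=1: +0.238431+0.048827i × -0.239614-0.171316i = -0.048767-0.052547i  (running Σ = +0.078887+0.007367i)
  m=2: +0.027218+0.011635i × -0.083462-0.244147i = +0.000569-0.007616i  (running Σ = +0.079456-0.000249i)
  m=3: +0.001862+0.001290i × -0.052491+0.175066i = -0.000324+0.000258i  (running Σ = +0.079133+0.000009i)
  m=4: +0.000082+0.000086i × -0.341048+0.264030i = -0.000051-0.000008i  (running Σ = +0.079082+0.000001i)
  m=5: +0.000002+0.000004i × -0.332569+0.012675i = -0.000001-0.000001i  (running Σ = +0.079081+0.000000i)
  m=6: +0.000000+0.000000i × -0.108042-0.071189i = +0.000000-0.000000i  (running Σ = +0.079081+0.000000i)
Total Σ_m = +0.079081+0.000000i. Multiply by 0.966644: +0.076443+0.000000i. P_6(cos γ) = 0.076443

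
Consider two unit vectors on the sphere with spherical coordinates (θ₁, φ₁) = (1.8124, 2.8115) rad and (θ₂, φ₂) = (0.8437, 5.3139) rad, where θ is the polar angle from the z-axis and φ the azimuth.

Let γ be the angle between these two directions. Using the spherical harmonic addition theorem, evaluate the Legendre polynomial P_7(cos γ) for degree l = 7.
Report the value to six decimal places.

-0.001186

Term-by-term m-sum for l=7 (normalisation 4π/15 = 0.837758):
  [-7]  conj(Y_{7,-7})(Ω₁) = (0.274268, 0.300463) ; Y_{7,-7}(Ω₂) = (0.056957, 0.031250) ; Δ = (0.006232, 0.025684)
  [-6]  conj(Y_{7,-6})(Ω₁) = (0.149431, 0.344038) ; Y_{7,-6}(Ω₂) = (0.193066, -0.097458) ; Δ = (0.062379, 0.051859)
  [-5]  conj(Y_{7,-5})(Ω₁) = (-0.006446, -0.080745) ; Y_{7,-5}(Ω₂) = (0.054144, -0.401523) ; Δ = (-0.032770, -0.001783)
  [-4]  conj(Y_{7,-4})(Ω₁) = (0.087239, -0.341051) ; Y_{7,-4}(Ω₂) = (-0.309181, -0.279796) ; Δ = (-0.122397, 0.081037)
  [-3]  conj(Y_{7,-3})(Ω₁) = (0.017195, -0.026215) ; Y_{7,-3}(Ω₂) = (-0.078757, 0.018751) ; Δ = (-0.000863, 0.002387)
  [-2]  conj(Y_{7,-2})(Ω₁) = (-0.255668, 0.198501) ; Y_{7,-2}(Ω₂) = (0.118666, -0.307980) ; Δ = (0.030795, 0.102296)
  [-1]  conj(Y_{7,-1})(Ω₁) = (-0.069611, 0.023851) ; Y_{7,-1}(Ω₂) = (-0.134536, -0.196015) ; Δ = (0.014040, 0.010436)
  [+0]  conj(Y_{7,0})(Ω₁) = (0.313001, -0.000000) ; Y_{7,0}(Ω₂) = (0.267572, 0.000000) ; Δ = (0.083750, 0.000000)
  [+1]  conj(Y_{7,1})(Ω₁) = (0.069611, 0.023851) ; Y_{7,1}(Ω₂) = (0.134536, -0.196015) ; Δ = (0.014040, -0.010436)
  [+2]  conj(Y_{7,2})(Ω₁) = (-0.255668, -0.198501) ; Y_{7,2}(Ω₂) = (0.118666, 0.307980) ; Δ = (0.030795, -0.102296)
  [+3]  conj(Y_{7,3})(Ω₁) = (-0.017195, -0.026215) ; Y_{7,3}(Ω₂) = (0.078757, 0.018751) ; Δ = (-0.000863, -0.002387)
  [+4]  conj(Y_{7,4})(Ω₁) = (0.087239, 0.341051) ; Y_{7,4}(Ω₂) = (-0.309181, 0.279796) ; Δ = (-0.122397, -0.081037)
  [+5]  conj(Y_{7,5})(Ω₁) = (0.006446, -0.080745) ; Y_{7,5}(Ω₂) = (-0.054144, -0.401523) ; Δ = (-0.032770, 0.001783)
  [+6]  conj(Y_{7,6})(Ω₁) = (0.149431, -0.344038) ; Y_{7,6}(Ω₂) = (0.193066, 0.097458) ; Δ = (0.062379, -0.051859)
  [+7]  conj(Y_{7,7})(Ω₁) = (-0.274268, 0.300463) ; Y_{7,7}(Ω₂) = (-0.056957, 0.031250) ; Δ = (0.006232, -0.025684)
Accumulated sum (-0.001416, -0.000000); after 4π/(2l+1) scaling, (-0.001186, -0.000000) ⇒ P_7 = -0.001186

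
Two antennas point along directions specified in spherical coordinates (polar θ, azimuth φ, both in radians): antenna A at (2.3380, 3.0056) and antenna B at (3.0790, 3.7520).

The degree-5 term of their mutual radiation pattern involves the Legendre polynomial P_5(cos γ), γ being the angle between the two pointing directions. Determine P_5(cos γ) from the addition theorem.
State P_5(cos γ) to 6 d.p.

-0.398515

Term-by-term m-sum for l=5 (normalisation 4π/11 = 1.142397):
  m=-5: (-0.069762, 0.056410) × (0.000000, 0.000000) = (-0.000000, 0.000000)  (running Σ = (-0.000000, 0.000000))
  m=-4: (-0.234078, 0.141579) × (0.000017, 0.000014) = (-0.000006, -0.000001)  (running Σ = (-0.000006, -0.000001))
  m=-3: (-0.395194, 0.170814) × (0.000174, 0.000652) = (-0.000180, -0.000228)  (running Σ = (-0.000186, -0.000229))
  m=-2: (-0.261547, 0.072945) × (-0.004512, 0.012361) = (0.000278, -0.003562)  (running Σ = (0.000092, -0.003791))
  m=-1: (0.198820, -0.027206) × (-0.129537, 0.090615) = (-0.023289, 0.021540)  (running Σ = (-0.023197, 0.017749))
  m=0: (0.332978, -0.000000) × (-0.908308, 0.000000) = (-0.302447, 0.000000)  (running Σ = (-0.325644, 0.017749))
  m=1: (-0.198820, -0.027206) × (0.129537, 0.090615) = (-0.023289, -0.021540)  (running Σ = (-0.348933, -0.003791))
  m=2: (-0.261547, -0.072945) × (-0.004512, -0.012361) = (0.000278, 0.003562)  (running Σ = (-0.348655, -0.000229))
  m=3: (0.395194, 0.170814) × (-0.000174, 0.000652) = (-0.000180, 0.000228)  (running Σ = (-0.348834, -0.000001))
  m=4: (-0.234078, -0.141579) × (0.000017, -0.000014) = (-0.000006, 0.000001)  (running Σ = (-0.348841, 0.000000))
  m=5: (0.069762, 0.056410) × (-0.000000, 0.000000) = (-0.000000, -0.000000)  (running Σ = (-0.348841, 0.000000))
Σ over m = (-0.348841, 0.000000); ×(4π/11) → (-0.398515, 0.000000). Real part: -0.398515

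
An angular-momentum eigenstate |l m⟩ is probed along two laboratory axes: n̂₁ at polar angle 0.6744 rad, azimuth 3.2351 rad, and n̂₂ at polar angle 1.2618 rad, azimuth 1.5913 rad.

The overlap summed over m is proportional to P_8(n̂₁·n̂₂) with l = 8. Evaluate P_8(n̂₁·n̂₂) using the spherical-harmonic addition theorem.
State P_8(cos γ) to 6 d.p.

Term-by-term m-sum for l=8 (normalisation 4π/17 = 0.739198):
  m=-8: Y*=0.00873 + 0.00810j  Y=0.34493 - 0.05709j  product 0.00347 + 0.00230j
  m=-7: Y*=-0.04729 - 0.03629j  Y=0.06385 + 0.44183j  product 0.01301 - 0.02321j
  m=-6: Y*=0.15400 + 0.09678j  Y=-0.10811 + 0.01337j  product -0.01794 - 0.00840j
  m=-5: Y*=-0.33109 - 0.16716j  Y=0.03202 + 0.31127j  product 0.04143 - 0.10841j
  m=-4: Y*=0.44673 + 0.17535j  Y=-0.23562 + 0.01937j  product -0.10866 - 0.03266j
  m=-3: Y*=-0.26397 - 0.07606j  Y=0.01312 + 0.21296j  product 0.01273 - 0.05721j
  m=-2: Y*=-0.20024 - 0.03789j  Y=-0.27548 + 0.01130j  product 0.05559 + 0.00817j
  m=-1: Y*=0.38692 + 0.03629j  Y=0.00338 + 0.16506j  product -0.00468 + 0.06399j
  m=+0: Y*=0.08636 + 0.00000j  Y=-0.28428 + 0.00000j  product -0.02455 + 0.00000j
  m=+1: Y*=-0.38692 + 0.03629j  Y=-0.00338 + 0.16506j  product -0.00468 - 0.06399j
  m=+2: Y*=-0.20024 + 0.03789j  Y=-0.27548 - 0.01130j  product 0.05559 - 0.00817j
  m=+3: Y*=0.26397 - 0.07606j  Y=-0.01312 + 0.21296j  product 0.01273 + 0.05721j
  m=+4: Y*=0.44673 - 0.17535j  Y=-0.23562 - 0.01937j  product -0.10866 + 0.03266j
  m=+5: Y*=0.33109 - 0.16716j  Y=-0.03202 + 0.31127j  product 0.04143 + 0.10841j
  m=+6: Y*=0.15400 - 0.09678j  Y=-0.10811 - 0.01337j  product -0.01794 + 0.00840j
  m=+7: Y*=0.04729 - 0.03629j  Y=-0.06385 + 0.44183j  product 0.01301 + 0.02321j
  m=+8: Y*=0.00873 - 0.00810j  Y=0.34493 + 0.05709j  product 0.00347 - 0.00230j
Σ over m = -0.03462 - 0.00000j; ×(4π/17) → -0.02559 - 0.00000j. Real part: -0.025592

-0.025592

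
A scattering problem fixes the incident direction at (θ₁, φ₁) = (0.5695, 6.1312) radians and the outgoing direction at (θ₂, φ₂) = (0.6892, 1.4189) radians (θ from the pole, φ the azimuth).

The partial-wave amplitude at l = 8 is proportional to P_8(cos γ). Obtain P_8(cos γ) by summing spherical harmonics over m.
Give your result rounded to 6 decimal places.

Summing Y*_{l m}(θ₁,φ₁)·Y_{l m}(θ₂,φ₂) over m ∈ [−8, 8]; prefactor 4π/(2·8+1) = 0.739198:
  term(m=-8) = 0.00005 - 0.00000j   from Y*(Ω₁)=0.00128 - 0.00345j, Y(Ω₂)=0.00480 + 0.01292j
  term(m=-7) = 0.00000 + 0.00154j   from Y*(Ω₁)=0.01117 - 0.02012j, Y(Ω₂)=-0.05848 + 0.03252j
  term(m=-6) = -0.01761 + 0.00001j   from Y*(Ω₁)=0.05460 - 0.07051j, Y(Ω₂)=-0.12100 - 0.15610j
  term(m=-5) = -0.00004 - 0.09234j   from Y*(Ω₁)=0.17285 - 0.16426j, Y(Ω₂)=0.26666 - 0.28085j
  term(m=-4) = 0.20693 - 0.00007j   from Y*(Ω₁)=0.35813 - 0.24921j, Y(Ω₂)=0.38939 + 0.27075j
  term(m=-3) = 0.00003 + 0.11270j   from Y*(Ω₁)=0.43260 - 0.21215j, Y(Ω₂)=-0.10294 + 0.21005j
  term(m=-2) = 0.03390 - 0.00001j   from Y*(Ω₁)=0.13337 - 0.04184j, Y(Ω₂)=0.23143 + 0.07255j
  term(m=-1) = -0.00001 - 0.13371j   from Y*(Ω₁)=-0.35929 + 0.05503j, Y(Ω₂)=-0.05566 + 0.36362j
  term(m=+0) = -0.03638 + 0.00000j   from Y*(Ω₁)=-0.27163 + 0.00000j, Y(Ω₂)=0.13392 + 0.00000j
  term(m=+1) = -0.00001 + 0.13371j   from Y*(Ω₁)=0.35929 + 0.05503j, Y(Ω₂)=0.05566 + 0.36362j
  term(m=+2) = 0.03390 + 0.00001j   from Y*(Ω₁)=0.13337 + 0.04184j, Y(Ω₂)=0.23143 - 0.07255j
  term(m=+3) = 0.00003 - 0.11270j   from Y*(Ω₁)=-0.43260 - 0.21215j, Y(Ω₂)=0.10294 + 0.21005j
  term(m=+4) = 0.20693 + 0.00007j   from Y*(Ω₁)=0.35813 + 0.24921j, Y(Ω₂)=0.38939 - 0.27075j
  term(m=+5) = -0.00004 + 0.09234j   from Y*(Ω₁)=-0.17285 - 0.16426j, Y(Ω₂)=-0.26666 - 0.28085j
  term(m=+6) = -0.01761 - 0.00001j   from Y*(Ω₁)=0.05460 + 0.07051j, Y(Ω₂)=-0.12100 + 0.15610j
  term(m=+7) = 0.00000 - 0.00154j   from Y*(Ω₁)=-0.01117 - 0.02012j, Y(Ω₂)=0.05848 + 0.03252j
  term(m=+8) = 0.00005 + 0.00000j   from Y*(Ω₁)=0.00128 + 0.00345j, Y(Ω₂)=0.00480 - 0.01292j
Σ over m = 0.41011 - 0.00000j; ×(4π/17) → 0.30315 - 0.00000j. Real part: 0.303152

0.303152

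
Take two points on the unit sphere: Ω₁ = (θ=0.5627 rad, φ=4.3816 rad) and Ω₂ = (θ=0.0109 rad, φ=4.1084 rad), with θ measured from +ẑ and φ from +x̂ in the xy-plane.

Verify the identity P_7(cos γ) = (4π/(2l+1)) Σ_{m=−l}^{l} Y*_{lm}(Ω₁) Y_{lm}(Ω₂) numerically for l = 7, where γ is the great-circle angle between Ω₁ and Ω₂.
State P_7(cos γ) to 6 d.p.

-0.393665

Expand P_7 via completeness: Σ_{m} conj(Y_{7,m}) at Ω₁ times Y_{7,m} at Ω₂ —
  m=-7: Y*=0.00452 - 0.00417j  Y=-0.00000 + 0.00000j  product -0.00000 + 0.00000j
  m=-6: Y*=0.01467 + 0.03340j  Y=0.00000 + 0.00000j  product -0.00000 + 0.00000j
  m=-5: Y*=-0.13114 + 0.01093j  Y=-0.00000 - 0.00000j  product 0.00000 + 0.00000j
  m=-4: Y*=0.07764 - 0.30707j  Y=-0.00000 + 0.00000j  product 0.00000 + 0.00000j
  m=-3: Y*=0.40746 + 0.26604j  Y=0.00001 + 0.00000j  product 0.00000 + 0.00000j
  m=-2: Y*=-0.28212 + 0.21967j  Y=-0.00032 - 0.00083j  product 0.00027 + 0.00017j
  m=-1: Y*=0.05186 + 0.15102j  Y=-0.02529 + 0.03664j  product -0.00685 - 0.00192j
  m=+0: Y*=-0.41877 + 0.00000j  Y=1.09073 + 0.00000j  product -0.45676 + 0.00000j
  m=+1: Y*=-0.05186 + 0.15102j  Y=0.02529 + 0.03664j  product -0.00685 + 0.00192j
  m=+2: Y*=-0.28212 - 0.21967j  Y=-0.00032 + 0.00083j  product 0.00027 - 0.00017j
  m=+3: Y*=-0.40746 + 0.26604j  Y=-0.00001 + 0.00000j  product 0.00000 - 0.00000j
  m=+4: Y*=0.07764 + 0.30707j  Y=-0.00000 - 0.00000j  product 0.00000 - 0.00000j
  m=+5: Y*=0.13114 + 0.01093j  Y=0.00000 - 0.00000j  product 0.00000 - 0.00000j
  m=+6: Y*=0.01467 - 0.03340j  Y=0.00000 - 0.00000j  product -0.00000 - 0.00000j
  m=+7: Y*=-0.00452 - 0.00417j  Y=0.00000 + 0.00000j  product -0.00000 - 0.00000j
Accumulated sum -0.46990 + 0.00000j; after 4π/(2l+1) scaling, -0.39366 + 0.00000j ⇒ P_7 = -0.393665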